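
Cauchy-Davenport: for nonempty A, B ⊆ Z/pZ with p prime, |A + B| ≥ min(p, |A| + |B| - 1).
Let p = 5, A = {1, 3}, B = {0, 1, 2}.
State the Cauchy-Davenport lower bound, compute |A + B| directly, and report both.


Cauchy-Davenport: |A + B| ≥ min(p, |A| + |B| - 1) for A, B nonempty in Z/pZ.
|A| = 2, |B| = 3, p = 5.
CD lower bound = min(5, 2 + 3 - 1) = min(5, 4) = 4.
Compute A + B mod 5 directly:
a = 1: 1+0=1, 1+1=2, 1+2=3
a = 3: 3+0=3, 3+1=4, 3+2=0
A + B = {0, 1, 2, 3, 4}, so |A + B| = 5.
Verify: 5 ≥ 4? Yes ✓.

CD lower bound = 4, actual |A + B| = 5.


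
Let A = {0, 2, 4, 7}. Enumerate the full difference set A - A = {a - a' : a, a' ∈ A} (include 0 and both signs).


A - A = {a - a' : a, a' ∈ A}.
Compute a - a' for each ordered pair (a, a'):
a = 0: 0-0=0, 0-2=-2, 0-4=-4, 0-7=-7
a = 2: 2-0=2, 2-2=0, 2-4=-2, 2-7=-5
a = 4: 4-0=4, 4-2=2, 4-4=0, 4-7=-3
a = 7: 7-0=7, 7-2=5, 7-4=3, 7-7=0
Collecting distinct values (and noting 0 appears from a-a):
A - A = {-7, -5, -4, -3, -2, 0, 2, 3, 4, 5, 7}
|A - A| = 11

A - A = {-7, -5, -4, -3, -2, 0, 2, 3, 4, 5, 7}


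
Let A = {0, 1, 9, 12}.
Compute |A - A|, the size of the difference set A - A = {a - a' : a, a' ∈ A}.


A - A = {a - a' : a, a' ∈ A}; |A| = 4.
Bounds: 2|A|-1 ≤ |A - A| ≤ |A|² - |A| + 1, i.e. 7 ≤ |A - A| ≤ 13.
Note: 0 ∈ A - A always (from a - a). The set is symmetric: if d ∈ A - A then -d ∈ A - A.
Enumerate nonzero differences d = a - a' with a > a' (then include -d):
Positive differences: {1, 3, 8, 9, 11, 12}
Full difference set: {0} ∪ (positive diffs) ∪ (negative diffs).
|A - A| = 1 + 2·6 = 13 (matches direct enumeration: 13).

|A - A| = 13


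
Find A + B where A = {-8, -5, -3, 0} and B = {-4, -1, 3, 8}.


A + B = {a + b : a ∈ A, b ∈ B}.
Enumerate all |A|·|B| = 4·4 = 16 pairs (a, b) and collect distinct sums.
a = -8: -8+-4=-12, -8+-1=-9, -8+3=-5, -8+8=0
a = -5: -5+-4=-9, -5+-1=-6, -5+3=-2, -5+8=3
a = -3: -3+-4=-7, -3+-1=-4, -3+3=0, -3+8=5
a = 0: 0+-4=-4, 0+-1=-1, 0+3=3, 0+8=8
Collecting distinct sums: A + B = {-12, -9, -7, -6, -5, -4, -2, -1, 0, 3, 5, 8}
|A + B| = 12

A + B = {-12, -9, -7, -6, -5, -4, -2, -1, 0, 3, 5, 8}


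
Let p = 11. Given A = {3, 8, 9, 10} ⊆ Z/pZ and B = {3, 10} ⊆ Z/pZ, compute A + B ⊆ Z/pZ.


Work in Z/11Z: reduce every sum a + b modulo 11.
Enumerate all 8 pairs:
a = 3: 3+3=6, 3+10=2
a = 8: 8+3=0, 8+10=7
a = 9: 9+3=1, 9+10=8
a = 10: 10+3=2, 10+10=9
Distinct residues collected: {0, 1, 2, 6, 7, 8, 9}
|A + B| = 7 (out of 11 total residues).

A + B = {0, 1, 2, 6, 7, 8, 9}


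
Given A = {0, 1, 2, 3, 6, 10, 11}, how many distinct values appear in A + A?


A + A = {a + a' : a, a' ∈ A}; |A| = 7.
General bounds: 2|A| - 1 ≤ |A + A| ≤ |A|(|A|+1)/2, i.e. 13 ≤ |A + A| ≤ 28.
Lower bound 2|A|-1 is attained iff A is an arithmetic progression.
Enumerate sums a + a' for a ≤ a' (symmetric, so this suffices):
a = 0: 0+0=0, 0+1=1, 0+2=2, 0+3=3, 0+6=6, 0+10=10, 0+11=11
a = 1: 1+1=2, 1+2=3, 1+3=4, 1+6=7, 1+10=11, 1+11=12
a = 2: 2+2=4, 2+3=5, 2+6=8, 2+10=12, 2+11=13
a = 3: 3+3=6, 3+6=9, 3+10=13, 3+11=14
a = 6: 6+6=12, 6+10=16, 6+11=17
a = 10: 10+10=20, 10+11=21
a = 11: 11+11=22
Distinct sums: {0, 1, 2, 3, 4, 5, 6, 7, 8, 9, 10, 11, 12, 13, 14, 16, 17, 20, 21, 22}
|A + A| = 20

|A + A| = 20


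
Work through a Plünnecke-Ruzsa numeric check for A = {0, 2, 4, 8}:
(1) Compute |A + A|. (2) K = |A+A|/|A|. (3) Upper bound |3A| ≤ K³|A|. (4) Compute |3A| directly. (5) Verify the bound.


|A| = 4.
Step 1: Compute A + A by enumerating all 16 pairs.
A + A = {0, 2, 4, 6, 8, 10, 12, 16}, so |A + A| = 8.
Step 2: Doubling constant K = |A + A|/|A| = 8/4 = 8/4 ≈ 2.0000.
Step 3: Plünnecke-Ruzsa gives |3A| ≤ K³·|A| = (2.0000)³ · 4 ≈ 32.0000.
Step 4: Compute 3A = A + A + A directly by enumerating all triples (a,b,c) ∈ A³; |3A| = 12.
Step 5: Check 12 ≤ 32.0000? Yes ✓.

K = 8/4, Plünnecke-Ruzsa bound K³|A| ≈ 32.0000, |3A| = 12, inequality holds.


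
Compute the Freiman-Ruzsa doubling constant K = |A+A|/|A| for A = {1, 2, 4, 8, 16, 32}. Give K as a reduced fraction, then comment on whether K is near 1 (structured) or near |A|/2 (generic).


|A| = 6.
Compute A + A by enumerating all 36 pairs.
A + A = {2, 3, 4, 5, 6, 8, 9, 10, 12, 16, 17, 18, 20, 24, 32, 33, 34, 36, 40, 48, 64}, so |A + A| = 21.
K = |A + A| / |A| = 21/6 = 7/2 ≈ 3.5000.
Reference: AP of size 6 gives K = 11/6 ≈ 1.8333; a fully generic set of size 6 gives K ≈ 3.5000.

|A| = 6, |A + A| = 21, K = 21/6 = 7/2.


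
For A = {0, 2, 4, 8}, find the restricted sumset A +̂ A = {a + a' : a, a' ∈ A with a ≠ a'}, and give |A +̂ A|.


Restricted sumset: A +̂ A = {a + a' : a ∈ A, a' ∈ A, a ≠ a'}.
Equivalently, take A + A and drop any sum 2a that is achievable ONLY as a + a for a ∈ A (i.e. sums representable only with equal summands).
Enumerate pairs (a, a') with a < a' (symmetric, so each unordered pair gives one sum; this covers all a ≠ a'):
  0 + 2 = 2
  0 + 4 = 4
  0 + 8 = 8
  2 + 4 = 6
  2 + 8 = 10
  4 + 8 = 12
Collected distinct sums: {2, 4, 6, 8, 10, 12}
|A +̂ A| = 6
(Reference bound: |A +̂ A| ≥ 2|A| - 3 for |A| ≥ 2, with |A| = 4 giving ≥ 5.)

|A +̂ A| = 6


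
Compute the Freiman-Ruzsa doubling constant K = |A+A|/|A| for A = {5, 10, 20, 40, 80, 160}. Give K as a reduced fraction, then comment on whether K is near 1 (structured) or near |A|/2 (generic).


|A| = 6.
Compute A + A by enumerating all 36 pairs.
A + A = {10, 15, 20, 25, 30, 40, 45, 50, 60, 80, 85, 90, 100, 120, 160, 165, 170, 180, 200, 240, 320}, so |A + A| = 21.
K = |A + A| / |A| = 21/6 = 7/2 ≈ 3.5000.
Reference: AP of size 6 gives K = 11/6 ≈ 1.8333; a fully generic set of size 6 gives K ≈ 3.5000.

|A| = 6, |A + A| = 21, K = 21/6 = 7/2.


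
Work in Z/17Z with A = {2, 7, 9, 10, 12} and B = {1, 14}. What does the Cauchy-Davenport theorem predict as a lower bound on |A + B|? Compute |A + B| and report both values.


Cauchy-Davenport: |A + B| ≥ min(p, |A| + |B| - 1) for A, B nonempty in Z/pZ.
|A| = 5, |B| = 2, p = 17.
CD lower bound = min(17, 5 + 2 - 1) = min(17, 6) = 6.
Compute A + B mod 17 directly:
a = 2: 2+1=3, 2+14=16
a = 7: 7+1=8, 7+14=4
a = 9: 9+1=10, 9+14=6
a = 10: 10+1=11, 10+14=7
a = 12: 12+1=13, 12+14=9
A + B = {3, 4, 6, 7, 8, 9, 10, 11, 13, 16}, so |A + B| = 10.
Verify: 10 ≥ 6? Yes ✓.

CD lower bound = 6, actual |A + B| = 10.


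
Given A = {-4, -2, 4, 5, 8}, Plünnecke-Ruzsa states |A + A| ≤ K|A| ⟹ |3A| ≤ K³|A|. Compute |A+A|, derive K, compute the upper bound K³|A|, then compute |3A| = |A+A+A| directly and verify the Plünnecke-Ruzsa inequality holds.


|A| = 5.
Step 1: Compute A + A by enumerating all 25 pairs.
A + A = {-8, -6, -4, 0, 1, 2, 3, 4, 6, 8, 9, 10, 12, 13, 16}, so |A + A| = 15.
Step 2: Doubling constant K = |A + A|/|A| = 15/5 = 15/5 ≈ 3.0000.
Step 3: Plünnecke-Ruzsa gives |3A| ≤ K³·|A| = (3.0000)³ · 5 ≈ 135.0000.
Step 4: Compute 3A = A + A + A directly by enumerating all triples (a,b,c) ∈ A³; |3A| = 29.
Step 5: Check 29 ≤ 135.0000? Yes ✓.

K = 15/5, Plünnecke-Ruzsa bound K³|A| ≈ 135.0000, |3A| = 29, inequality holds.


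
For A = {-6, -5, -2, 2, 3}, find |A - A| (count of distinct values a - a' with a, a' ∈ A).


A - A = {a - a' : a, a' ∈ A}; |A| = 5.
Bounds: 2|A|-1 ≤ |A - A| ≤ |A|² - |A| + 1, i.e. 9 ≤ |A - A| ≤ 21.
Note: 0 ∈ A - A always (from a - a). The set is symmetric: if d ∈ A - A then -d ∈ A - A.
Enumerate nonzero differences d = a - a' with a > a' (then include -d):
Positive differences: {1, 3, 4, 5, 7, 8, 9}
Full difference set: {0} ∪ (positive diffs) ∪ (negative diffs).
|A - A| = 1 + 2·7 = 15 (matches direct enumeration: 15).

|A - A| = 15


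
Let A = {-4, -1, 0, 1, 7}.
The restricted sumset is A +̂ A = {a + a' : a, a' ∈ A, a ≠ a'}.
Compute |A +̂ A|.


Restricted sumset: A +̂ A = {a + a' : a ∈ A, a' ∈ A, a ≠ a'}.
Equivalently, take A + A and drop any sum 2a that is achievable ONLY as a + a for a ∈ A (i.e. sums representable only with equal summands).
Enumerate pairs (a, a') with a < a' (symmetric, so each unordered pair gives one sum; this covers all a ≠ a'):
  -4 + -1 = -5
  -4 + 0 = -4
  -4 + 1 = -3
  -4 + 7 = 3
  -1 + 0 = -1
  -1 + 1 = 0
  -1 + 7 = 6
  0 + 1 = 1
  0 + 7 = 7
  1 + 7 = 8
Collected distinct sums: {-5, -4, -3, -1, 0, 1, 3, 6, 7, 8}
|A +̂ A| = 10
(Reference bound: |A +̂ A| ≥ 2|A| - 3 for |A| ≥ 2, with |A| = 5 giving ≥ 7.)

|A +̂ A| = 10


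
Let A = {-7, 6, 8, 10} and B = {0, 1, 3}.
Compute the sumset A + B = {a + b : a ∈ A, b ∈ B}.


A + B = {a + b : a ∈ A, b ∈ B}.
Enumerate all |A|·|B| = 4·3 = 12 pairs (a, b) and collect distinct sums.
a = -7: -7+0=-7, -7+1=-6, -7+3=-4
a = 6: 6+0=6, 6+1=7, 6+3=9
a = 8: 8+0=8, 8+1=9, 8+3=11
a = 10: 10+0=10, 10+1=11, 10+3=13
Collecting distinct sums: A + B = {-7, -6, -4, 6, 7, 8, 9, 10, 11, 13}
|A + B| = 10

A + B = {-7, -6, -4, 6, 7, 8, 9, 10, 11, 13}


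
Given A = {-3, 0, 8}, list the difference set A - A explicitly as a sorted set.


A - A = {a - a' : a, a' ∈ A}.
Compute a - a' for each ordered pair (a, a'):
a = -3: -3--3=0, -3-0=-3, -3-8=-11
a = 0: 0--3=3, 0-0=0, 0-8=-8
a = 8: 8--3=11, 8-0=8, 8-8=0
Collecting distinct values (and noting 0 appears from a-a):
A - A = {-11, -8, -3, 0, 3, 8, 11}
|A - A| = 7

A - A = {-11, -8, -3, 0, 3, 8, 11}


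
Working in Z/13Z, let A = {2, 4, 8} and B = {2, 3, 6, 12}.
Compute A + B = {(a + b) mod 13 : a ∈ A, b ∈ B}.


Work in Z/13Z: reduce every sum a + b modulo 13.
Enumerate all 12 pairs:
a = 2: 2+2=4, 2+3=5, 2+6=8, 2+12=1
a = 4: 4+2=6, 4+3=7, 4+6=10, 4+12=3
a = 8: 8+2=10, 8+3=11, 8+6=1, 8+12=7
Distinct residues collected: {1, 3, 4, 5, 6, 7, 8, 10, 11}
|A + B| = 9 (out of 13 total residues).

A + B = {1, 3, 4, 5, 6, 7, 8, 10, 11}


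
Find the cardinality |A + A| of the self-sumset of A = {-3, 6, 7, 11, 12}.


A + A = {a + a' : a, a' ∈ A}; |A| = 5.
General bounds: 2|A| - 1 ≤ |A + A| ≤ |A|(|A|+1)/2, i.e. 9 ≤ |A + A| ≤ 15.
Lower bound 2|A|-1 is attained iff A is an arithmetic progression.
Enumerate sums a + a' for a ≤ a' (symmetric, so this suffices):
a = -3: -3+-3=-6, -3+6=3, -3+7=4, -3+11=8, -3+12=9
a = 6: 6+6=12, 6+7=13, 6+11=17, 6+12=18
a = 7: 7+7=14, 7+11=18, 7+12=19
a = 11: 11+11=22, 11+12=23
a = 12: 12+12=24
Distinct sums: {-6, 3, 4, 8, 9, 12, 13, 14, 17, 18, 19, 22, 23, 24}
|A + A| = 14

|A + A| = 14


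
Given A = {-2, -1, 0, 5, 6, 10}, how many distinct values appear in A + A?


A + A = {a + a' : a, a' ∈ A}; |A| = 6.
General bounds: 2|A| - 1 ≤ |A + A| ≤ |A|(|A|+1)/2, i.e. 11 ≤ |A + A| ≤ 21.
Lower bound 2|A|-1 is attained iff A is an arithmetic progression.
Enumerate sums a + a' for a ≤ a' (symmetric, so this suffices):
a = -2: -2+-2=-4, -2+-1=-3, -2+0=-2, -2+5=3, -2+6=4, -2+10=8
a = -1: -1+-1=-2, -1+0=-1, -1+5=4, -1+6=5, -1+10=9
a = 0: 0+0=0, 0+5=5, 0+6=6, 0+10=10
a = 5: 5+5=10, 5+6=11, 5+10=15
a = 6: 6+6=12, 6+10=16
a = 10: 10+10=20
Distinct sums: {-4, -3, -2, -1, 0, 3, 4, 5, 6, 8, 9, 10, 11, 12, 15, 16, 20}
|A + A| = 17

|A + A| = 17


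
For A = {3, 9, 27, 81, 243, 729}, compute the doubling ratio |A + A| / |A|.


|A| = 6.
Compute A + A by enumerating all 36 pairs.
A + A = {6, 12, 18, 30, 36, 54, 84, 90, 108, 162, 246, 252, 270, 324, 486, 732, 738, 756, 810, 972, 1458}, so |A + A| = 21.
K = |A + A| / |A| = 21/6 = 7/2 ≈ 3.5000.
Reference: AP of size 6 gives K = 11/6 ≈ 1.8333; a fully generic set of size 6 gives K ≈ 3.5000.

|A| = 6, |A + A| = 21, K = 21/6 = 7/2.


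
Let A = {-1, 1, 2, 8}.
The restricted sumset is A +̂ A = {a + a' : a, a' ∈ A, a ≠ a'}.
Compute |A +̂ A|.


Restricted sumset: A +̂ A = {a + a' : a ∈ A, a' ∈ A, a ≠ a'}.
Equivalently, take A + A and drop any sum 2a that is achievable ONLY as a + a for a ∈ A (i.e. sums representable only with equal summands).
Enumerate pairs (a, a') with a < a' (symmetric, so each unordered pair gives one sum; this covers all a ≠ a'):
  -1 + 1 = 0
  -1 + 2 = 1
  -1 + 8 = 7
  1 + 2 = 3
  1 + 8 = 9
  2 + 8 = 10
Collected distinct sums: {0, 1, 3, 7, 9, 10}
|A +̂ A| = 6
(Reference bound: |A +̂ A| ≥ 2|A| - 3 for |A| ≥ 2, with |A| = 4 giving ≥ 5.)

|A +̂ A| = 6


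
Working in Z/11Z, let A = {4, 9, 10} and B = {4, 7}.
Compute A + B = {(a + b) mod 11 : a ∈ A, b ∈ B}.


Work in Z/11Z: reduce every sum a + b modulo 11.
Enumerate all 6 pairs:
a = 4: 4+4=8, 4+7=0
a = 9: 9+4=2, 9+7=5
a = 10: 10+4=3, 10+7=6
Distinct residues collected: {0, 2, 3, 5, 6, 8}
|A + B| = 6 (out of 11 total residues).

A + B = {0, 2, 3, 5, 6, 8}


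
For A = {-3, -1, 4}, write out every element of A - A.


A - A = {a - a' : a, a' ∈ A}.
Compute a - a' for each ordered pair (a, a'):
a = -3: -3--3=0, -3--1=-2, -3-4=-7
a = -1: -1--3=2, -1--1=0, -1-4=-5
a = 4: 4--3=7, 4--1=5, 4-4=0
Collecting distinct values (and noting 0 appears from a-a):
A - A = {-7, -5, -2, 0, 2, 5, 7}
|A - A| = 7

A - A = {-7, -5, -2, 0, 2, 5, 7}


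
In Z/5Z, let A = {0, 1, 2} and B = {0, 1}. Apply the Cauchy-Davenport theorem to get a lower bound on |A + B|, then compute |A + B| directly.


Cauchy-Davenport: |A + B| ≥ min(p, |A| + |B| - 1) for A, B nonempty in Z/pZ.
|A| = 3, |B| = 2, p = 5.
CD lower bound = min(5, 3 + 2 - 1) = min(5, 4) = 4.
Compute A + B mod 5 directly:
a = 0: 0+0=0, 0+1=1
a = 1: 1+0=1, 1+1=2
a = 2: 2+0=2, 2+1=3
A + B = {0, 1, 2, 3}, so |A + B| = 4.
Verify: 4 ≥ 4? Yes ✓.

CD lower bound = 4, actual |A + B| = 4.


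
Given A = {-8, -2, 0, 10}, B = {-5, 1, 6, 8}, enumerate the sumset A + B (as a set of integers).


A + B = {a + b : a ∈ A, b ∈ B}.
Enumerate all |A|·|B| = 4·4 = 16 pairs (a, b) and collect distinct sums.
a = -8: -8+-5=-13, -8+1=-7, -8+6=-2, -8+8=0
a = -2: -2+-5=-7, -2+1=-1, -2+6=4, -2+8=6
a = 0: 0+-5=-5, 0+1=1, 0+6=6, 0+8=8
a = 10: 10+-5=5, 10+1=11, 10+6=16, 10+8=18
Collecting distinct sums: A + B = {-13, -7, -5, -2, -1, 0, 1, 4, 5, 6, 8, 11, 16, 18}
|A + B| = 14

A + B = {-13, -7, -5, -2, -1, 0, 1, 4, 5, 6, 8, 11, 16, 18}


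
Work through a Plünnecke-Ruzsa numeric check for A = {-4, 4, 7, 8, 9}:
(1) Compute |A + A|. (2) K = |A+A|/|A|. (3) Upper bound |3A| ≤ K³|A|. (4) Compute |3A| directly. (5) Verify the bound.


|A| = 5.
Step 1: Compute A + A by enumerating all 25 pairs.
A + A = {-8, 0, 3, 4, 5, 8, 11, 12, 13, 14, 15, 16, 17, 18}, so |A + A| = 14.
Step 2: Doubling constant K = |A + A|/|A| = 14/5 = 14/5 ≈ 2.8000.
Step 3: Plünnecke-Ruzsa gives |3A| ≤ K³·|A| = (2.8000)³ · 5 ≈ 109.7600.
Step 4: Compute 3A = A + A + A directly by enumerating all triples (a,b,c) ∈ A³; |3A| = 27.
Step 5: Check 27 ≤ 109.7600? Yes ✓.

K = 14/5, Plünnecke-Ruzsa bound K³|A| ≈ 109.7600, |3A| = 27, inequality holds.


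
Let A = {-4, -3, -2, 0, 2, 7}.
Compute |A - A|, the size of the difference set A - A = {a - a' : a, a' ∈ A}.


A - A = {a - a' : a, a' ∈ A}; |A| = 6.
Bounds: 2|A|-1 ≤ |A - A| ≤ |A|² - |A| + 1, i.e. 11 ≤ |A - A| ≤ 31.
Note: 0 ∈ A - A always (from a - a). The set is symmetric: if d ∈ A - A then -d ∈ A - A.
Enumerate nonzero differences d = a - a' with a > a' (then include -d):
Positive differences: {1, 2, 3, 4, 5, 6, 7, 9, 10, 11}
Full difference set: {0} ∪ (positive diffs) ∪ (negative diffs).
|A - A| = 1 + 2·10 = 21 (matches direct enumeration: 21).

|A - A| = 21


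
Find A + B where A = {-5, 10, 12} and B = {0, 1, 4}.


A + B = {a + b : a ∈ A, b ∈ B}.
Enumerate all |A|·|B| = 3·3 = 9 pairs (a, b) and collect distinct sums.
a = -5: -5+0=-5, -5+1=-4, -5+4=-1
a = 10: 10+0=10, 10+1=11, 10+4=14
a = 12: 12+0=12, 12+1=13, 12+4=16
Collecting distinct sums: A + B = {-5, -4, -1, 10, 11, 12, 13, 14, 16}
|A + B| = 9

A + B = {-5, -4, -1, 10, 11, 12, 13, 14, 16}


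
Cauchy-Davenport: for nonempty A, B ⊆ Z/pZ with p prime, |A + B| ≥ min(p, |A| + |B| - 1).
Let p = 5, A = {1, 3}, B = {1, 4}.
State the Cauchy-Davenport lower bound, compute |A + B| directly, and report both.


Cauchy-Davenport: |A + B| ≥ min(p, |A| + |B| - 1) for A, B nonempty in Z/pZ.
|A| = 2, |B| = 2, p = 5.
CD lower bound = min(5, 2 + 2 - 1) = min(5, 3) = 3.
Compute A + B mod 5 directly:
a = 1: 1+1=2, 1+4=0
a = 3: 3+1=4, 3+4=2
A + B = {0, 2, 4}, so |A + B| = 3.
Verify: 3 ≥ 3? Yes ✓.

CD lower bound = 3, actual |A + B| = 3.


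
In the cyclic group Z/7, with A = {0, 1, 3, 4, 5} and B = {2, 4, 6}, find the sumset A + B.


Work in Z/7Z: reduce every sum a + b modulo 7.
Enumerate all 15 pairs:
a = 0: 0+2=2, 0+4=4, 0+6=6
a = 1: 1+2=3, 1+4=5, 1+6=0
a = 3: 3+2=5, 3+4=0, 3+6=2
a = 4: 4+2=6, 4+4=1, 4+6=3
a = 5: 5+2=0, 5+4=2, 5+6=4
Distinct residues collected: {0, 1, 2, 3, 4, 5, 6}
|A + B| = 7 (out of 7 total residues).

A + B = {0, 1, 2, 3, 4, 5, 6}


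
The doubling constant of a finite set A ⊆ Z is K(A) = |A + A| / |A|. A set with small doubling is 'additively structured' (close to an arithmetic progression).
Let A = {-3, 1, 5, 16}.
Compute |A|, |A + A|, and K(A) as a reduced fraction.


|A| = 4.
Compute A + A by enumerating all 16 pairs.
A + A = {-6, -2, 2, 6, 10, 13, 17, 21, 32}, so |A + A| = 9.
K = |A + A| / |A| = 9/4 (already in lowest terms) ≈ 2.2500.
Reference: AP of size 4 gives K = 7/4 ≈ 1.7500; a fully generic set of size 4 gives K ≈ 2.5000.

|A| = 4, |A + A| = 9, K = 9/4.


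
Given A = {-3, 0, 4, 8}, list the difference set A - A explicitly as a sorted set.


A - A = {a - a' : a, a' ∈ A}.
Compute a - a' for each ordered pair (a, a'):
a = -3: -3--3=0, -3-0=-3, -3-4=-7, -3-8=-11
a = 0: 0--3=3, 0-0=0, 0-4=-4, 0-8=-8
a = 4: 4--3=7, 4-0=4, 4-4=0, 4-8=-4
a = 8: 8--3=11, 8-0=8, 8-4=4, 8-8=0
Collecting distinct values (and noting 0 appears from a-a):
A - A = {-11, -8, -7, -4, -3, 0, 3, 4, 7, 8, 11}
|A - A| = 11

A - A = {-11, -8, -7, -4, -3, 0, 3, 4, 7, 8, 11}


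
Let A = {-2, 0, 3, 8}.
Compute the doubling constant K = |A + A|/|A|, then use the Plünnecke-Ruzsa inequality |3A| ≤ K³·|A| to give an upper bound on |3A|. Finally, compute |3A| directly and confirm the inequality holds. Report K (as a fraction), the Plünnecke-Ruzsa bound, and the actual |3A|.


|A| = 4.
Step 1: Compute A + A by enumerating all 16 pairs.
A + A = {-4, -2, 0, 1, 3, 6, 8, 11, 16}, so |A + A| = 9.
Step 2: Doubling constant K = |A + A|/|A| = 9/4 = 9/4 ≈ 2.2500.
Step 3: Plünnecke-Ruzsa gives |3A| ≤ K³·|A| = (2.2500)³ · 4 ≈ 45.5625.
Step 4: Compute 3A = A + A + A directly by enumerating all triples (a,b,c) ∈ A³; |3A| = 16.
Step 5: Check 16 ≤ 45.5625? Yes ✓.

K = 9/4, Plünnecke-Ruzsa bound K³|A| ≈ 45.5625, |3A| = 16, inequality holds.


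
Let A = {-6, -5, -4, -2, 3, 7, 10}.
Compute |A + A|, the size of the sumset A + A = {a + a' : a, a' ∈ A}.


A + A = {a + a' : a, a' ∈ A}; |A| = 7.
General bounds: 2|A| - 1 ≤ |A + A| ≤ |A|(|A|+1)/2, i.e. 13 ≤ |A + A| ≤ 28.
Lower bound 2|A|-1 is attained iff A is an arithmetic progression.
Enumerate sums a + a' for a ≤ a' (symmetric, so this suffices):
a = -6: -6+-6=-12, -6+-5=-11, -6+-4=-10, -6+-2=-8, -6+3=-3, -6+7=1, -6+10=4
a = -5: -5+-5=-10, -5+-4=-9, -5+-2=-7, -5+3=-2, -5+7=2, -5+10=5
a = -4: -4+-4=-8, -4+-2=-6, -4+3=-1, -4+7=3, -4+10=6
a = -2: -2+-2=-4, -2+3=1, -2+7=5, -2+10=8
a = 3: 3+3=6, 3+7=10, 3+10=13
a = 7: 7+7=14, 7+10=17
a = 10: 10+10=20
Distinct sums: {-12, -11, -10, -9, -8, -7, -6, -4, -3, -2, -1, 1, 2, 3, 4, 5, 6, 8, 10, 13, 14, 17, 20}
|A + A| = 23

|A + A| = 23


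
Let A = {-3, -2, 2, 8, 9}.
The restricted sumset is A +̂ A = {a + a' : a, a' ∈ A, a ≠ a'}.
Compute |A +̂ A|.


Restricted sumset: A +̂ A = {a + a' : a ∈ A, a' ∈ A, a ≠ a'}.
Equivalently, take A + A and drop any sum 2a that is achievable ONLY as a + a for a ∈ A (i.e. sums representable only with equal summands).
Enumerate pairs (a, a') with a < a' (symmetric, so each unordered pair gives one sum; this covers all a ≠ a'):
  -3 + -2 = -5
  -3 + 2 = -1
  -3 + 8 = 5
  -3 + 9 = 6
  -2 + 2 = 0
  -2 + 8 = 6
  -2 + 9 = 7
  2 + 8 = 10
  2 + 9 = 11
  8 + 9 = 17
Collected distinct sums: {-5, -1, 0, 5, 6, 7, 10, 11, 17}
|A +̂ A| = 9
(Reference bound: |A +̂ A| ≥ 2|A| - 3 for |A| ≥ 2, with |A| = 5 giving ≥ 7.)

|A +̂ A| = 9


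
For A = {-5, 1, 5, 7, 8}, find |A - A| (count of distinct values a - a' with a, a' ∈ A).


A - A = {a - a' : a, a' ∈ A}; |A| = 5.
Bounds: 2|A|-1 ≤ |A - A| ≤ |A|² - |A| + 1, i.e. 9 ≤ |A - A| ≤ 21.
Note: 0 ∈ A - A always (from a - a). The set is symmetric: if d ∈ A - A then -d ∈ A - A.
Enumerate nonzero differences d = a - a' with a > a' (then include -d):
Positive differences: {1, 2, 3, 4, 6, 7, 10, 12, 13}
Full difference set: {0} ∪ (positive diffs) ∪ (negative diffs).
|A - A| = 1 + 2·9 = 19 (matches direct enumeration: 19).

|A - A| = 19


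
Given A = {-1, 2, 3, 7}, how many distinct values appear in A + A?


A + A = {a + a' : a, a' ∈ A}; |A| = 4.
General bounds: 2|A| - 1 ≤ |A + A| ≤ |A|(|A|+1)/2, i.e. 7 ≤ |A + A| ≤ 10.
Lower bound 2|A|-1 is attained iff A is an arithmetic progression.
Enumerate sums a + a' for a ≤ a' (symmetric, so this suffices):
a = -1: -1+-1=-2, -1+2=1, -1+3=2, -1+7=6
a = 2: 2+2=4, 2+3=5, 2+7=9
a = 3: 3+3=6, 3+7=10
a = 7: 7+7=14
Distinct sums: {-2, 1, 2, 4, 5, 6, 9, 10, 14}
|A + A| = 9

|A + A| = 9


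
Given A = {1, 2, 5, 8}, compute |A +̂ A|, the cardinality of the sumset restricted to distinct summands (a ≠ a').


Restricted sumset: A +̂ A = {a + a' : a ∈ A, a' ∈ A, a ≠ a'}.
Equivalently, take A + A and drop any sum 2a that is achievable ONLY as a + a for a ∈ A (i.e. sums representable only with equal summands).
Enumerate pairs (a, a') with a < a' (symmetric, so each unordered pair gives one sum; this covers all a ≠ a'):
  1 + 2 = 3
  1 + 5 = 6
  1 + 8 = 9
  2 + 5 = 7
  2 + 8 = 10
  5 + 8 = 13
Collected distinct sums: {3, 6, 7, 9, 10, 13}
|A +̂ A| = 6
(Reference bound: |A +̂ A| ≥ 2|A| - 3 for |A| ≥ 2, with |A| = 4 giving ≥ 5.)

|A +̂ A| = 6


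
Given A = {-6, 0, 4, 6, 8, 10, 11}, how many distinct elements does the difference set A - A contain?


A - A = {a - a' : a, a' ∈ A}; |A| = 7.
Bounds: 2|A|-1 ≤ |A - A| ≤ |A|² - |A| + 1, i.e. 13 ≤ |A - A| ≤ 43.
Note: 0 ∈ A - A always (from a - a). The set is symmetric: if d ∈ A - A then -d ∈ A - A.
Enumerate nonzero differences d = a - a' with a > a' (then include -d):
Positive differences: {1, 2, 3, 4, 5, 6, 7, 8, 10, 11, 12, 14, 16, 17}
Full difference set: {0} ∪ (positive diffs) ∪ (negative diffs).
|A - A| = 1 + 2·14 = 29 (matches direct enumeration: 29).

|A - A| = 29


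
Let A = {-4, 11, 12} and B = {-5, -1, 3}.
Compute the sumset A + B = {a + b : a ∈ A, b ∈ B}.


A + B = {a + b : a ∈ A, b ∈ B}.
Enumerate all |A|·|B| = 3·3 = 9 pairs (a, b) and collect distinct sums.
a = -4: -4+-5=-9, -4+-1=-5, -4+3=-1
a = 11: 11+-5=6, 11+-1=10, 11+3=14
a = 12: 12+-5=7, 12+-1=11, 12+3=15
Collecting distinct sums: A + B = {-9, -5, -1, 6, 7, 10, 11, 14, 15}
|A + B| = 9

A + B = {-9, -5, -1, 6, 7, 10, 11, 14, 15}


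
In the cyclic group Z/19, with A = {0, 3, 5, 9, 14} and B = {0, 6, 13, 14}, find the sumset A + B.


Work in Z/19Z: reduce every sum a + b modulo 19.
Enumerate all 20 pairs:
a = 0: 0+0=0, 0+6=6, 0+13=13, 0+14=14
a = 3: 3+0=3, 3+6=9, 3+13=16, 3+14=17
a = 5: 5+0=5, 5+6=11, 5+13=18, 5+14=0
a = 9: 9+0=9, 9+6=15, 9+13=3, 9+14=4
a = 14: 14+0=14, 14+6=1, 14+13=8, 14+14=9
Distinct residues collected: {0, 1, 3, 4, 5, 6, 8, 9, 11, 13, 14, 15, 16, 17, 18}
|A + B| = 15 (out of 19 total residues).

A + B = {0, 1, 3, 4, 5, 6, 8, 9, 11, 13, 14, 15, 16, 17, 18}


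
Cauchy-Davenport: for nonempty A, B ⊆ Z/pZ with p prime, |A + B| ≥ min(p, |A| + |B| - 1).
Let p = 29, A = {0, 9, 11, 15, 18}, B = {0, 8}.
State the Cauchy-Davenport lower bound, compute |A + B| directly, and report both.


Cauchy-Davenport: |A + B| ≥ min(p, |A| + |B| - 1) for A, B nonempty in Z/pZ.
|A| = 5, |B| = 2, p = 29.
CD lower bound = min(29, 5 + 2 - 1) = min(29, 6) = 6.
Compute A + B mod 29 directly:
a = 0: 0+0=0, 0+8=8
a = 9: 9+0=9, 9+8=17
a = 11: 11+0=11, 11+8=19
a = 15: 15+0=15, 15+8=23
a = 18: 18+0=18, 18+8=26
A + B = {0, 8, 9, 11, 15, 17, 18, 19, 23, 26}, so |A + B| = 10.
Verify: 10 ≥ 6? Yes ✓.

CD lower bound = 6, actual |A + B| = 10.


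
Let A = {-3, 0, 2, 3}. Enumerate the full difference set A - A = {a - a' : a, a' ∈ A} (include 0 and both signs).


A - A = {a - a' : a, a' ∈ A}.
Compute a - a' for each ordered pair (a, a'):
a = -3: -3--3=0, -3-0=-3, -3-2=-5, -3-3=-6
a = 0: 0--3=3, 0-0=0, 0-2=-2, 0-3=-3
a = 2: 2--3=5, 2-0=2, 2-2=0, 2-3=-1
a = 3: 3--3=6, 3-0=3, 3-2=1, 3-3=0
Collecting distinct values (and noting 0 appears from a-a):
A - A = {-6, -5, -3, -2, -1, 0, 1, 2, 3, 5, 6}
|A - A| = 11

A - A = {-6, -5, -3, -2, -1, 0, 1, 2, 3, 5, 6}


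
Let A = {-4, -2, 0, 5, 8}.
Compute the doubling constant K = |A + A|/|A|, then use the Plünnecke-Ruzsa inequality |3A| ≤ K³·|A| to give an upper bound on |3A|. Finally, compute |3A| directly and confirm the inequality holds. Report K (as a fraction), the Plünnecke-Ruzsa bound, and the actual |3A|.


|A| = 5.
Step 1: Compute A + A by enumerating all 25 pairs.
A + A = {-8, -6, -4, -2, 0, 1, 3, 4, 5, 6, 8, 10, 13, 16}, so |A + A| = 14.
Step 2: Doubling constant K = |A + A|/|A| = 14/5 = 14/5 ≈ 2.8000.
Step 3: Plünnecke-Ruzsa gives |3A| ≤ K³·|A| = (2.8000)³ · 5 ≈ 109.7600.
Step 4: Compute 3A = A + A + A directly by enumerating all triples (a,b,c) ∈ A³; |3A| = 27.
Step 5: Check 27 ≤ 109.7600? Yes ✓.

K = 14/5, Plünnecke-Ruzsa bound K³|A| ≈ 109.7600, |3A| = 27, inequality holds.


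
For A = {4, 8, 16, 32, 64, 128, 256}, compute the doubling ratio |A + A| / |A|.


|A| = 7.
Compute A + A by enumerating all 49 pairs.
A + A = {8, 12, 16, 20, 24, 32, 36, 40, 48, 64, 68, 72, 80, 96, 128, 132, 136, 144, 160, 192, 256, 260, 264, 272, 288, 320, 384, 512}, so |A + A| = 28.
K = |A + A| / |A| = 28/7 = 4/1 ≈ 4.0000.
Reference: AP of size 7 gives K = 13/7 ≈ 1.8571; a fully generic set of size 7 gives K ≈ 4.0000.

|A| = 7, |A + A| = 28, K = 28/7 = 4/1.


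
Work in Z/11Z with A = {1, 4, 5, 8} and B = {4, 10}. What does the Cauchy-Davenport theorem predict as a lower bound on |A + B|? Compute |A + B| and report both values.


Cauchy-Davenport: |A + B| ≥ min(p, |A| + |B| - 1) for A, B nonempty in Z/pZ.
|A| = 4, |B| = 2, p = 11.
CD lower bound = min(11, 4 + 2 - 1) = min(11, 5) = 5.
Compute A + B mod 11 directly:
a = 1: 1+4=5, 1+10=0
a = 4: 4+4=8, 4+10=3
a = 5: 5+4=9, 5+10=4
a = 8: 8+4=1, 8+10=7
A + B = {0, 1, 3, 4, 5, 7, 8, 9}, so |A + B| = 8.
Verify: 8 ≥ 5? Yes ✓.

CD lower bound = 5, actual |A + B| = 8.


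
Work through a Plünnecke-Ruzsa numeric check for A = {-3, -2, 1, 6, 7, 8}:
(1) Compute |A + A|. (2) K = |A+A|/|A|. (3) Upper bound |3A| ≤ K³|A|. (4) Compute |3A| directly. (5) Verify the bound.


|A| = 6.
Step 1: Compute A + A by enumerating all 36 pairs.
A + A = {-6, -5, -4, -2, -1, 2, 3, 4, 5, 6, 7, 8, 9, 12, 13, 14, 15, 16}, so |A + A| = 18.
Step 2: Doubling constant K = |A + A|/|A| = 18/6 = 18/6 ≈ 3.0000.
Step 3: Plünnecke-Ruzsa gives |3A| ≤ K³·|A| = (3.0000)³ · 6 ≈ 162.0000.
Step 4: Compute 3A = A + A + A directly by enumerating all triples (a,b,c) ∈ A³; |3A| = 33.
Step 5: Check 33 ≤ 162.0000? Yes ✓.

K = 18/6, Plünnecke-Ruzsa bound K³|A| ≈ 162.0000, |3A| = 33, inequality holds.


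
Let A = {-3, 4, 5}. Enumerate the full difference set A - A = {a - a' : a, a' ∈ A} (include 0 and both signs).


A - A = {a - a' : a, a' ∈ A}.
Compute a - a' for each ordered pair (a, a'):
a = -3: -3--3=0, -3-4=-7, -3-5=-8
a = 4: 4--3=7, 4-4=0, 4-5=-1
a = 5: 5--3=8, 5-4=1, 5-5=0
Collecting distinct values (and noting 0 appears from a-a):
A - A = {-8, -7, -1, 0, 1, 7, 8}
|A - A| = 7

A - A = {-8, -7, -1, 0, 1, 7, 8}


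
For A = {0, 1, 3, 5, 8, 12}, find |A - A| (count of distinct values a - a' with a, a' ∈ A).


A - A = {a - a' : a, a' ∈ A}; |A| = 6.
Bounds: 2|A|-1 ≤ |A - A| ≤ |A|² - |A| + 1, i.e. 11 ≤ |A - A| ≤ 31.
Note: 0 ∈ A - A always (from a - a). The set is symmetric: if d ∈ A - A then -d ∈ A - A.
Enumerate nonzero differences d = a - a' with a > a' (then include -d):
Positive differences: {1, 2, 3, 4, 5, 7, 8, 9, 11, 12}
Full difference set: {0} ∪ (positive diffs) ∪ (negative diffs).
|A - A| = 1 + 2·10 = 21 (matches direct enumeration: 21).

|A - A| = 21


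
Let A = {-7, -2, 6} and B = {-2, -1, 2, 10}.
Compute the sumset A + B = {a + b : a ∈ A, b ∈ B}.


A + B = {a + b : a ∈ A, b ∈ B}.
Enumerate all |A|·|B| = 3·4 = 12 pairs (a, b) and collect distinct sums.
a = -7: -7+-2=-9, -7+-1=-8, -7+2=-5, -7+10=3
a = -2: -2+-2=-4, -2+-1=-3, -2+2=0, -2+10=8
a = 6: 6+-2=4, 6+-1=5, 6+2=8, 6+10=16
Collecting distinct sums: A + B = {-9, -8, -5, -4, -3, 0, 3, 4, 5, 8, 16}
|A + B| = 11

A + B = {-9, -8, -5, -4, -3, 0, 3, 4, 5, 8, 16}


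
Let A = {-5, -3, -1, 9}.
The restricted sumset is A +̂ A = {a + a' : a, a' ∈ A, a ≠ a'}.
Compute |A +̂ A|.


Restricted sumset: A +̂ A = {a + a' : a ∈ A, a' ∈ A, a ≠ a'}.
Equivalently, take A + A and drop any sum 2a that is achievable ONLY as a + a for a ∈ A (i.e. sums representable only with equal summands).
Enumerate pairs (a, a') with a < a' (symmetric, so each unordered pair gives one sum; this covers all a ≠ a'):
  -5 + -3 = -8
  -5 + -1 = -6
  -5 + 9 = 4
  -3 + -1 = -4
  -3 + 9 = 6
  -1 + 9 = 8
Collected distinct sums: {-8, -6, -4, 4, 6, 8}
|A +̂ A| = 6
(Reference bound: |A +̂ A| ≥ 2|A| - 3 for |A| ≥ 2, with |A| = 4 giving ≥ 5.)

|A +̂ A| = 6


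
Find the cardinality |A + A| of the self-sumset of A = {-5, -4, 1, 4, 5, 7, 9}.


A + A = {a + a' : a, a' ∈ A}; |A| = 7.
General bounds: 2|A| - 1 ≤ |A + A| ≤ |A|(|A|+1)/2, i.e. 13 ≤ |A + A| ≤ 28.
Lower bound 2|A|-1 is attained iff A is an arithmetic progression.
Enumerate sums a + a' for a ≤ a' (symmetric, so this suffices):
a = -5: -5+-5=-10, -5+-4=-9, -5+1=-4, -5+4=-1, -5+5=0, -5+7=2, -5+9=4
a = -4: -4+-4=-8, -4+1=-3, -4+4=0, -4+5=1, -4+7=3, -4+9=5
a = 1: 1+1=2, 1+4=5, 1+5=6, 1+7=8, 1+9=10
a = 4: 4+4=8, 4+5=9, 4+7=11, 4+9=13
a = 5: 5+5=10, 5+7=12, 5+9=14
a = 7: 7+7=14, 7+9=16
a = 9: 9+9=18
Distinct sums: {-10, -9, -8, -4, -3, -1, 0, 1, 2, 3, 4, 5, 6, 8, 9, 10, 11, 12, 13, 14, 16, 18}
|A + A| = 22

|A + A| = 22


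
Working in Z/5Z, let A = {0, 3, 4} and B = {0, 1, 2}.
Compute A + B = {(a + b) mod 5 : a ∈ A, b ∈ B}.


Work in Z/5Z: reduce every sum a + b modulo 5.
Enumerate all 9 pairs:
a = 0: 0+0=0, 0+1=1, 0+2=2
a = 3: 3+0=3, 3+1=4, 3+2=0
a = 4: 4+0=4, 4+1=0, 4+2=1
Distinct residues collected: {0, 1, 2, 3, 4}
|A + B| = 5 (out of 5 total residues).

A + B = {0, 1, 2, 3, 4}


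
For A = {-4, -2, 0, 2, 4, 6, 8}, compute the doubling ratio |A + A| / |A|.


|A| = 7.
Compute A + A by enumerating all 49 pairs.
A + A = {-8, -6, -4, -2, 0, 2, 4, 6, 8, 10, 12, 14, 16}, so |A + A| = 13.
K = |A + A| / |A| = 13/7 (already in lowest terms) ≈ 1.8571.
Reference: AP of size 7 gives K = 13/7 ≈ 1.8571; a fully generic set of size 7 gives K ≈ 4.0000.

|A| = 7, |A + A| = 13, K = 13/7.


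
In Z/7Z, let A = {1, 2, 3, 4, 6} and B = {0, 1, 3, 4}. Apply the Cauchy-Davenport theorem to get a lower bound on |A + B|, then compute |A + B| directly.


Cauchy-Davenport: |A + B| ≥ min(p, |A| + |B| - 1) for A, B nonempty in Z/pZ.
|A| = 5, |B| = 4, p = 7.
CD lower bound = min(7, 5 + 4 - 1) = min(7, 8) = 7.
Compute A + B mod 7 directly:
a = 1: 1+0=1, 1+1=2, 1+3=4, 1+4=5
a = 2: 2+0=2, 2+1=3, 2+3=5, 2+4=6
a = 3: 3+0=3, 3+1=4, 3+3=6, 3+4=0
a = 4: 4+0=4, 4+1=5, 4+3=0, 4+4=1
a = 6: 6+0=6, 6+1=0, 6+3=2, 6+4=3
A + B = {0, 1, 2, 3, 4, 5, 6}, so |A + B| = 7.
Verify: 7 ≥ 7? Yes ✓.

CD lower bound = 7, actual |A + B| = 7.


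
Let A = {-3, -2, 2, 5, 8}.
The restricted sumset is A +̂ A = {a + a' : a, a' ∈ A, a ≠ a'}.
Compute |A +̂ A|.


Restricted sumset: A +̂ A = {a + a' : a ∈ A, a' ∈ A, a ≠ a'}.
Equivalently, take A + A and drop any sum 2a that is achievable ONLY as a + a for a ∈ A (i.e. sums representable only with equal summands).
Enumerate pairs (a, a') with a < a' (symmetric, so each unordered pair gives one sum; this covers all a ≠ a'):
  -3 + -2 = -5
  -3 + 2 = -1
  -3 + 5 = 2
  -3 + 8 = 5
  -2 + 2 = 0
  -2 + 5 = 3
  -2 + 8 = 6
  2 + 5 = 7
  2 + 8 = 10
  5 + 8 = 13
Collected distinct sums: {-5, -1, 0, 2, 3, 5, 6, 7, 10, 13}
|A +̂ A| = 10
(Reference bound: |A +̂ A| ≥ 2|A| - 3 for |A| ≥ 2, with |A| = 5 giving ≥ 7.)

|A +̂ A| = 10


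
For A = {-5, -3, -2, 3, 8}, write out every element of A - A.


A - A = {a - a' : a, a' ∈ A}.
Compute a - a' for each ordered pair (a, a'):
a = -5: -5--5=0, -5--3=-2, -5--2=-3, -5-3=-8, -5-8=-13
a = -3: -3--5=2, -3--3=0, -3--2=-1, -3-3=-6, -3-8=-11
a = -2: -2--5=3, -2--3=1, -2--2=0, -2-3=-5, -2-8=-10
a = 3: 3--5=8, 3--3=6, 3--2=5, 3-3=0, 3-8=-5
a = 8: 8--5=13, 8--3=11, 8--2=10, 8-3=5, 8-8=0
Collecting distinct values (and noting 0 appears from a-a):
A - A = {-13, -11, -10, -8, -6, -5, -3, -2, -1, 0, 1, 2, 3, 5, 6, 8, 10, 11, 13}
|A - A| = 19

A - A = {-13, -11, -10, -8, -6, -5, -3, -2, -1, 0, 1, 2, 3, 5, 6, 8, 10, 11, 13}


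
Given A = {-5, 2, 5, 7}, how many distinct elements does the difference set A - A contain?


A - A = {a - a' : a, a' ∈ A}; |A| = 4.
Bounds: 2|A|-1 ≤ |A - A| ≤ |A|² - |A| + 1, i.e. 7 ≤ |A - A| ≤ 13.
Note: 0 ∈ A - A always (from a - a). The set is symmetric: if d ∈ A - A then -d ∈ A - A.
Enumerate nonzero differences d = a - a' with a > a' (then include -d):
Positive differences: {2, 3, 5, 7, 10, 12}
Full difference set: {0} ∪ (positive diffs) ∪ (negative diffs).
|A - A| = 1 + 2·6 = 13 (matches direct enumeration: 13).

|A - A| = 13


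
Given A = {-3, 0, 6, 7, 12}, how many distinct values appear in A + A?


A + A = {a + a' : a, a' ∈ A}; |A| = 5.
General bounds: 2|A| - 1 ≤ |A + A| ≤ |A|(|A|+1)/2, i.e. 9 ≤ |A + A| ≤ 15.
Lower bound 2|A|-1 is attained iff A is an arithmetic progression.
Enumerate sums a + a' for a ≤ a' (symmetric, so this suffices):
a = -3: -3+-3=-6, -3+0=-3, -3+6=3, -3+7=4, -3+12=9
a = 0: 0+0=0, 0+6=6, 0+7=7, 0+12=12
a = 6: 6+6=12, 6+7=13, 6+12=18
a = 7: 7+7=14, 7+12=19
a = 12: 12+12=24
Distinct sums: {-6, -3, 0, 3, 4, 6, 7, 9, 12, 13, 14, 18, 19, 24}
|A + A| = 14

|A + A| = 14


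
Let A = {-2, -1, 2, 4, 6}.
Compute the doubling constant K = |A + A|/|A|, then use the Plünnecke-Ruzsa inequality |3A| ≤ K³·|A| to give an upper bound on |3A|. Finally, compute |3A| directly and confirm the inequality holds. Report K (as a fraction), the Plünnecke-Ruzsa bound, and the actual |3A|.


|A| = 5.
Step 1: Compute A + A by enumerating all 25 pairs.
A + A = {-4, -3, -2, 0, 1, 2, 3, 4, 5, 6, 8, 10, 12}, so |A + A| = 13.
Step 2: Doubling constant K = |A + A|/|A| = 13/5 = 13/5 ≈ 2.6000.
Step 3: Plünnecke-Ruzsa gives |3A| ≤ K³·|A| = (2.6000)³ · 5 ≈ 87.8800.
Step 4: Compute 3A = A + A + A directly by enumerating all triples (a,b,c) ∈ A³; |3A| = 22.
Step 5: Check 22 ≤ 87.8800? Yes ✓.

K = 13/5, Plünnecke-Ruzsa bound K³|A| ≈ 87.8800, |3A| = 22, inequality holds.


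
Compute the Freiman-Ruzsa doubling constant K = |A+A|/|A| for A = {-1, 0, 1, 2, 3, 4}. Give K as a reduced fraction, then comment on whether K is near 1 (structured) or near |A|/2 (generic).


|A| = 6.
Compute A + A by enumerating all 36 pairs.
A + A = {-2, -1, 0, 1, 2, 3, 4, 5, 6, 7, 8}, so |A + A| = 11.
K = |A + A| / |A| = 11/6 (already in lowest terms) ≈ 1.8333.
Reference: AP of size 6 gives K = 11/6 ≈ 1.8333; a fully generic set of size 6 gives K ≈ 3.5000.

|A| = 6, |A + A| = 11, K = 11/6.


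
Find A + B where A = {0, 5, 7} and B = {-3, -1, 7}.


A + B = {a + b : a ∈ A, b ∈ B}.
Enumerate all |A|·|B| = 3·3 = 9 pairs (a, b) and collect distinct sums.
a = 0: 0+-3=-3, 0+-1=-1, 0+7=7
a = 5: 5+-3=2, 5+-1=4, 5+7=12
a = 7: 7+-3=4, 7+-1=6, 7+7=14
Collecting distinct sums: A + B = {-3, -1, 2, 4, 6, 7, 12, 14}
|A + B| = 8

A + B = {-3, -1, 2, 4, 6, 7, 12, 14}


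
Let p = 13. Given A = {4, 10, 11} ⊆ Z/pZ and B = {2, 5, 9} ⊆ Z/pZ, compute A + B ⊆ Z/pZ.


Work in Z/13Z: reduce every sum a + b modulo 13.
Enumerate all 9 pairs:
a = 4: 4+2=6, 4+5=9, 4+9=0
a = 10: 10+2=12, 10+5=2, 10+9=6
a = 11: 11+2=0, 11+5=3, 11+9=7
Distinct residues collected: {0, 2, 3, 6, 7, 9, 12}
|A + B| = 7 (out of 13 total residues).

A + B = {0, 2, 3, 6, 7, 9, 12}


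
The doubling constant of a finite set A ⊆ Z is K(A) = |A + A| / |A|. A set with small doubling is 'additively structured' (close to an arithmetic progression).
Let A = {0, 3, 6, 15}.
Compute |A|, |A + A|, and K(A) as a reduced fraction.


|A| = 4.
Compute A + A by enumerating all 16 pairs.
A + A = {0, 3, 6, 9, 12, 15, 18, 21, 30}, so |A + A| = 9.
K = |A + A| / |A| = 9/4 (already in lowest terms) ≈ 2.2500.
Reference: AP of size 4 gives K = 7/4 ≈ 1.7500; a fully generic set of size 4 gives K ≈ 2.5000.

|A| = 4, |A + A| = 9, K = 9/4.


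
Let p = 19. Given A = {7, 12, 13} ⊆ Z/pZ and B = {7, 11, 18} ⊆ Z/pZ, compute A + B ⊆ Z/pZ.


Work in Z/19Z: reduce every sum a + b modulo 19.
Enumerate all 9 pairs:
a = 7: 7+7=14, 7+11=18, 7+18=6
a = 12: 12+7=0, 12+11=4, 12+18=11
a = 13: 13+7=1, 13+11=5, 13+18=12
Distinct residues collected: {0, 1, 4, 5, 6, 11, 12, 14, 18}
|A + B| = 9 (out of 19 total residues).

A + B = {0, 1, 4, 5, 6, 11, 12, 14, 18}


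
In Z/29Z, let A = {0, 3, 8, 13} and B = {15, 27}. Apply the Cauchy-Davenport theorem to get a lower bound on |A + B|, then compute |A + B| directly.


Cauchy-Davenport: |A + B| ≥ min(p, |A| + |B| - 1) for A, B nonempty in Z/pZ.
|A| = 4, |B| = 2, p = 29.
CD lower bound = min(29, 4 + 2 - 1) = min(29, 5) = 5.
Compute A + B mod 29 directly:
a = 0: 0+15=15, 0+27=27
a = 3: 3+15=18, 3+27=1
a = 8: 8+15=23, 8+27=6
a = 13: 13+15=28, 13+27=11
A + B = {1, 6, 11, 15, 18, 23, 27, 28}, so |A + B| = 8.
Verify: 8 ≥ 5? Yes ✓.

CD lower bound = 5, actual |A + B| = 8.


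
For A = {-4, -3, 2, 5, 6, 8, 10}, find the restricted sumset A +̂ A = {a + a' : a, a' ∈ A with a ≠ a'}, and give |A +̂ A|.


Restricted sumset: A +̂ A = {a + a' : a ∈ A, a' ∈ A, a ≠ a'}.
Equivalently, take A + A and drop any sum 2a that is achievable ONLY as a + a for a ∈ A (i.e. sums representable only with equal summands).
Enumerate pairs (a, a') with a < a' (symmetric, so each unordered pair gives one sum; this covers all a ≠ a'):
  -4 + -3 = -7
  -4 + 2 = -2
  -4 + 5 = 1
  -4 + 6 = 2
  -4 + 8 = 4
  -4 + 10 = 6
  -3 + 2 = -1
  -3 + 5 = 2
  -3 + 6 = 3
  -3 + 8 = 5
  -3 + 10 = 7
  2 + 5 = 7
  2 + 6 = 8
  2 + 8 = 10
  2 + 10 = 12
  5 + 6 = 11
  5 + 8 = 13
  5 + 10 = 15
  6 + 8 = 14
  6 + 10 = 16
  8 + 10 = 18
Collected distinct sums: {-7, -2, -1, 1, 2, 3, 4, 5, 6, 7, 8, 10, 11, 12, 13, 14, 15, 16, 18}
|A +̂ A| = 19
(Reference bound: |A +̂ A| ≥ 2|A| - 3 for |A| ≥ 2, with |A| = 7 giving ≥ 11.)

|A +̂ A| = 19


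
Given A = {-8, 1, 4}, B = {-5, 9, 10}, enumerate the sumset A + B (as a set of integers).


A + B = {a + b : a ∈ A, b ∈ B}.
Enumerate all |A|·|B| = 3·3 = 9 pairs (a, b) and collect distinct sums.
a = -8: -8+-5=-13, -8+9=1, -8+10=2
a = 1: 1+-5=-4, 1+9=10, 1+10=11
a = 4: 4+-5=-1, 4+9=13, 4+10=14
Collecting distinct sums: A + B = {-13, -4, -1, 1, 2, 10, 11, 13, 14}
|A + B| = 9

A + B = {-13, -4, -1, 1, 2, 10, 11, 13, 14}


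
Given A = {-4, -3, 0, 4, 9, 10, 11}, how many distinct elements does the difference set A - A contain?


A - A = {a - a' : a, a' ∈ A}; |A| = 7.
Bounds: 2|A|-1 ≤ |A - A| ≤ |A|² - |A| + 1, i.e. 13 ≤ |A - A| ≤ 43.
Note: 0 ∈ A - A always (from a - a). The set is symmetric: if d ∈ A - A then -d ∈ A - A.
Enumerate nonzero differences d = a - a' with a > a' (then include -d):
Positive differences: {1, 2, 3, 4, 5, 6, 7, 8, 9, 10, 11, 12, 13, 14, 15}
Full difference set: {0} ∪ (positive diffs) ∪ (negative diffs).
|A - A| = 1 + 2·15 = 31 (matches direct enumeration: 31).

|A - A| = 31


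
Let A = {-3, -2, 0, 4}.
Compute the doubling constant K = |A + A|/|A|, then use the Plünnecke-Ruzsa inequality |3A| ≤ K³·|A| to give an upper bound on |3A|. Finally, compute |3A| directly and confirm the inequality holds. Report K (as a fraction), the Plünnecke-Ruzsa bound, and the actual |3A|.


|A| = 4.
Step 1: Compute A + A by enumerating all 16 pairs.
A + A = {-6, -5, -4, -3, -2, 0, 1, 2, 4, 8}, so |A + A| = 10.
Step 2: Doubling constant K = |A + A|/|A| = 10/4 = 10/4 ≈ 2.5000.
Step 3: Plünnecke-Ruzsa gives |3A| ≤ K³·|A| = (2.5000)³ · 4 ≈ 62.5000.
Step 4: Compute 3A = A + A + A directly by enumerating all triples (a,b,c) ∈ A³; |3A| = 17.
Step 5: Check 17 ≤ 62.5000? Yes ✓.

K = 10/4, Plünnecke-Ruzsa bound K³|A| ≈ 62.5000, |3A| = 17, inequality holds.
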